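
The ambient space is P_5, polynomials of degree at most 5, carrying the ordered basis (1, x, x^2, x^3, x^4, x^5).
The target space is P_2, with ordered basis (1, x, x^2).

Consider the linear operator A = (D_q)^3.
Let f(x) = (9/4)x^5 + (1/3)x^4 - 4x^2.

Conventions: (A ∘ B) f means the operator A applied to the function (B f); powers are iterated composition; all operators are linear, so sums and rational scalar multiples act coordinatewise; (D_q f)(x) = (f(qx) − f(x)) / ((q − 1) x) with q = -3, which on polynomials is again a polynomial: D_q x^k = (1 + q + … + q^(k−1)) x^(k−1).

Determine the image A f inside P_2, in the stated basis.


g(x) = -19215x^2 + (280/3)x

D_q f = (549/4)x^4 - (20/3)x^3 + 8x
D_q D_q f = -2745x^3 - (140/3)x^2 + 8
D_q D_q D_q f = -19215x^2 + (280/3)x


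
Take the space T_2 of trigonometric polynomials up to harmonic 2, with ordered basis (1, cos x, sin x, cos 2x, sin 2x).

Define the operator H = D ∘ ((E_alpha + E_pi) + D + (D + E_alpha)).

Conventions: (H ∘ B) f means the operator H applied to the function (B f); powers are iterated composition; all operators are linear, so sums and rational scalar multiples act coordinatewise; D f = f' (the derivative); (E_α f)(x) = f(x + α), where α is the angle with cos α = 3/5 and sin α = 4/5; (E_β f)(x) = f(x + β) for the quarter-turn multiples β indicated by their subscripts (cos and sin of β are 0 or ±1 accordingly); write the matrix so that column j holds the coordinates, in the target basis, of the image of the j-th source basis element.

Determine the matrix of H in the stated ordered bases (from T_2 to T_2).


image of 1: 0
image of cos x: -(18/5)cos x - (1/5)sin x
image of sin x: (1/5)cos x - (18/5)sin x
image of cos 2x: -(296/25)cos 2x - (22/25)sin 2x
image of sin 2x: (22/25)cos 2x - (296/25)sin 2x
each image's coordinates form column j of the matrix

the matrix is [[0, 0, 0, 0, 0]; [0, -18/5, 1/5, 0, 0]; [0, -1/5, -18/5, 0, 0]; [0, 0, 0, -296/25, 22/25]; [0, 0, 0, -22/25, -296/25]] (rows listed top to bottom)


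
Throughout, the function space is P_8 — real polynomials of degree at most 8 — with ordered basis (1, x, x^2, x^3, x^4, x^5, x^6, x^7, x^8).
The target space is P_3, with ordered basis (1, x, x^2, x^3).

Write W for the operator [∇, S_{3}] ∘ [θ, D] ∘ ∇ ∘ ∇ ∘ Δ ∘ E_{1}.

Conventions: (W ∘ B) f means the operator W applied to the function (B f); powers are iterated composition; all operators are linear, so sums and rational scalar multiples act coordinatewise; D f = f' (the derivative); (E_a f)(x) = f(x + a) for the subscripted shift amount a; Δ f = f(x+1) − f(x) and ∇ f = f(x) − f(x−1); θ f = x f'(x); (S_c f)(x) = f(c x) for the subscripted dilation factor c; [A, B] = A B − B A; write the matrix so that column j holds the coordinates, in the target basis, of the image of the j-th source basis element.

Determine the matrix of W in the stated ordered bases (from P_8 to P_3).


the matrix is [[0, 0, 0, 0, 0, -240, 2160, -14280, 80640]; [0, 0, 0, 0, 0, 0, -4320, 45360, -342720]; [0, 0, 0, 0, 0, 0, 0, -45360, 544320]; [0, 0, 0, 0, 0, 0, 0, 0, -362880]] (rows listed top to bottom)

image of 1: 0
image of x: 0
image of x^2: 0
image of x^3: 0
image of x^4: 0
image of x^5: -240
image of x^6: -4320x + 2160
image of x^7: -45360x^2 + 45360x - 14280
image of x^8: -362880x^3 + 544320x^2 - 342720x + 80640
each image's coordinates form column j of the matrix


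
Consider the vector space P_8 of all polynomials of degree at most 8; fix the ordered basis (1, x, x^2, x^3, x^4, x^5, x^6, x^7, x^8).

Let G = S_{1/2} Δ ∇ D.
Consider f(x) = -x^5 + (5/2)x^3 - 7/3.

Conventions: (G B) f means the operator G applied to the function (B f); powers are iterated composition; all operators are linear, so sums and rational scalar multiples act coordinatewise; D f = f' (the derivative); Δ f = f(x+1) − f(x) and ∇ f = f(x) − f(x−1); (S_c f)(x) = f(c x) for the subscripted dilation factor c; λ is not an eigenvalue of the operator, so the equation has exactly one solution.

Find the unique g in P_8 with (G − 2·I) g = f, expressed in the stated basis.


the result is g(x) = (1/2)x^5 - (5/4)x^3 + (15/4)x^2 - 1/12

write g with unknown coordinates in the stated basis and equate coefficients in (G − 2·I) g = f
solving from the highest basis element down gives g = (1/2)x^5 - (5/4)x^3 + (15/4)x^2 - 1/12
check: G g = (15/2)x^2 - 5/2
so G g − 2·g = -x^5 + (5/2)x^3 - 7/3 = f ✓


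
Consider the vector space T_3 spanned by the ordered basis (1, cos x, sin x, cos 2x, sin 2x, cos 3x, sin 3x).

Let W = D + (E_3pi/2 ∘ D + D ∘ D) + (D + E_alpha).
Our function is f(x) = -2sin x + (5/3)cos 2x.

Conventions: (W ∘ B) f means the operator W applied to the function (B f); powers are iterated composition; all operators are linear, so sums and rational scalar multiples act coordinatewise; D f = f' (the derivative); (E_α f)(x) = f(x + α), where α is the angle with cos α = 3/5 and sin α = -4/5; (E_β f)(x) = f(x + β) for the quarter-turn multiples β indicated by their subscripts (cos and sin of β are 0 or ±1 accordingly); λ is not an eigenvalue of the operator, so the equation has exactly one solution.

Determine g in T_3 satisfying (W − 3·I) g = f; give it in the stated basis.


the image equals g(x) = (1/3)cos x + (2/3)sin x - (35/156)cos 2x + (5/156)sin 2x

write g with unknown coordinates in the stated basis and equate coefficients in (W − 3·I) g = f
solving from the highest basis element down gives g = (1/3)cos x + (2/3)sin x - (35/156)cos 2x + (5/156)sin 2x
check: W g = cos x + (155/156)cos 2x + (5/52)sin 2x
so W g − 3·g = -2sin x + (5/3)cos 2x = f ✓


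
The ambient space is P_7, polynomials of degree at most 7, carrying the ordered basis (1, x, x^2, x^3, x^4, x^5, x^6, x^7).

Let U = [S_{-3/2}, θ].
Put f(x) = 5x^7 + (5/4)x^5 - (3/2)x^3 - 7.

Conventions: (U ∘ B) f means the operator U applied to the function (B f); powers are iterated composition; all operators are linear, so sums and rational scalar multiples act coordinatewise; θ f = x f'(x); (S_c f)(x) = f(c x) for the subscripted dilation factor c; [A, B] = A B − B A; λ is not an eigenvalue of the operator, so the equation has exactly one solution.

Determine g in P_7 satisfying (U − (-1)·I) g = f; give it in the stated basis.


write g with unknown coordinates in the stated basis and equate coefficients in (U − (-1)·I) g = f
solving from the highest basis element down gives g = 5x^7 + (5/4)x^5 - (3/2)x^3 - 7
check: U g = 0
so U g − (-1)·g = 5x^7 + (5/4)x^5 - (3/2)x^3 - 7 = f ✓

the result is g(x) = 5x^7 + (5/4)x^5 - (3/2)x^3 - 7


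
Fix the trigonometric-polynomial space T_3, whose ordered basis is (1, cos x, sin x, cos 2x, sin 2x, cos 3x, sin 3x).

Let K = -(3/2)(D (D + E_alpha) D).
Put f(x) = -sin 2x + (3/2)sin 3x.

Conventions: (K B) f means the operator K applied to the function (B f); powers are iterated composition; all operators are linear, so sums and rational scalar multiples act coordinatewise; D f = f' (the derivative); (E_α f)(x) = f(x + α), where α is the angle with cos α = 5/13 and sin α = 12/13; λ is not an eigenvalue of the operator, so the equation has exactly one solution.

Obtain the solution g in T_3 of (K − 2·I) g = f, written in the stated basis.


write g with unknown coordinates in the stated basis and equate coefficients in (K − 2·I) g = f
solving from the highest basis element down gives g = (687/12808)cos 2x + (263/12808)sin 2x - (27459/757010)cos 3x - (11247/757010)sin 3x
check: K g = (687/6404)cos 2x - (6141/6404)sin 2x - (27459/378505)cos 3x + (1113021/757010)sin 3x
so K g − 2·g = -sin 2x + (3/2)sin 3x = f ✓

g(x) = (687/12808)cos 2x + (263/12808)sin 2x - (27459/757010)cos 3x - (11247/757010)sin 3x


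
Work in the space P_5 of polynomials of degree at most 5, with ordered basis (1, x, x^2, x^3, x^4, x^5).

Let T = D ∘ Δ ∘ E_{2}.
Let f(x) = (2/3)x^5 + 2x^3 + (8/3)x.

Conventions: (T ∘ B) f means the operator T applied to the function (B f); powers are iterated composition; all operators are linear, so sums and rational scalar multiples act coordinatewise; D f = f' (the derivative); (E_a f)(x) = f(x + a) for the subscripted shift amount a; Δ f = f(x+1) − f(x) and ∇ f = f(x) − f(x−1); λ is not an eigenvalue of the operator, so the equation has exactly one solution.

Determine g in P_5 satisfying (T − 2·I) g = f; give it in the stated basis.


write g with unknown coordinates in the stated basis and equate coefficients in (T − 2·I) g = f
solving from the highest basis element down gives g = -(1/3)x^5 - (13/3)x^3 - 25x^2 - (233/3)x - 335/3
check: T g = -(20/3)x^3 - 50x^2 - (458/3)x - 670/3
so T g − 2·g = (2/3)x^5 + 2x^3 + (8/3)x = f ✓

the image equals g(x) = -(1/3)x^5 - (13/3)x^3 - 25x^2 - (233/3)x - 335/3


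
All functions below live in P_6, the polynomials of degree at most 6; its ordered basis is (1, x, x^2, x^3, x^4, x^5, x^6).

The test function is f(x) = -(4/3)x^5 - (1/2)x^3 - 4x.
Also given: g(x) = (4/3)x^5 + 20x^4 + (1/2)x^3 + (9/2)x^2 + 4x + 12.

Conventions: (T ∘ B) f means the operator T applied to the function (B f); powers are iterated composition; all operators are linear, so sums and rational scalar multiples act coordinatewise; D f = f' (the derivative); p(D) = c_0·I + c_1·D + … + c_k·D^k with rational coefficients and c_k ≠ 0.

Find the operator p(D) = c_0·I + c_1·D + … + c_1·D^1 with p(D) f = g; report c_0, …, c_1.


c_0 = -1, c_1 = -3

D^0 f = -(4/3)x^5 - (1/2)x^3 - 4x
D^1 f = -(20/3)x^4 - (3/2)x^2 - 4
matching coefficients of g against c_0 f + c_1 Df + … from the top degree down determines the c_i
solution: c_0 = -1, c_1 = -3


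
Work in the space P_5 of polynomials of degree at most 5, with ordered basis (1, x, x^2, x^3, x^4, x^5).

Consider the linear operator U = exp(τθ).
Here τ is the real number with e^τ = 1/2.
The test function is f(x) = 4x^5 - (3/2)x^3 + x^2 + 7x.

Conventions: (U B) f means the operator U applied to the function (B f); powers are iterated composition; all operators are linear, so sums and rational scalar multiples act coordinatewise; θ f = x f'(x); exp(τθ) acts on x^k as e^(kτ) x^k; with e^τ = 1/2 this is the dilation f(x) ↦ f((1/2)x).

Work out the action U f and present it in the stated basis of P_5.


exp(τθ) x^k = e^(kτ) x^k; with e^τ = 1/2 this sends x^k to (1/2)^k x^k
x ↦ 1/2 x
x^2 ↦ 1/4 x^2
x^3 ↦ 1/8 x^3
x^5 ↦ 1/32 x^5
applying this coordinatewise to f: exp(τθ) f = (1/8)x^5 - (3/16)x^3 + (1/4)x^2 + (7/2)x

g(x) = (1/8)x^5 - (3/16)x^3 + (1/4)x^2 + (7/2)x


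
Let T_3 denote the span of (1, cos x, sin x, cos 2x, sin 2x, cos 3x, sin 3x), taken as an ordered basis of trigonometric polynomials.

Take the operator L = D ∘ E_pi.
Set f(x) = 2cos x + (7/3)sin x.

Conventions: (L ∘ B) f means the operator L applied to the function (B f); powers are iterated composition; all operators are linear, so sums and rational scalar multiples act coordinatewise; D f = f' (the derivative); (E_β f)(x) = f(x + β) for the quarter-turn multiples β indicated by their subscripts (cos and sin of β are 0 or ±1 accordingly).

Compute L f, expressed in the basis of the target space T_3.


E_pi f = -2cos x - (7/3)sin x
D E_pi f = -(7/3)cos x + 2sin x

the image equals g(x) = -(7/3)cos x + 2sin x


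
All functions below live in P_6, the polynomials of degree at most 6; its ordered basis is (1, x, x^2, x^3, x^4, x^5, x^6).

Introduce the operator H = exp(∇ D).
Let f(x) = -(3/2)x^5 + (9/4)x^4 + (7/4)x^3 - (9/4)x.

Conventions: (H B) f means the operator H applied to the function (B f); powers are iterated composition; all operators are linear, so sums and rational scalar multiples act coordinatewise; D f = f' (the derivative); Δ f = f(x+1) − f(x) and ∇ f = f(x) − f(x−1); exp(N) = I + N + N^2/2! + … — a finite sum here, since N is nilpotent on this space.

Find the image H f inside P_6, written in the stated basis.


order-1 term: -30x^3 + 72x^2 - (93/2)x + 45/4
order-2 term: -90x + 117
the series for exp(∇ D) f terminates at order 2
exp(∇ D) f = -(3/2)x^5 + (9/4)x^4 - (113/4)x^3 + 72x^2 - (555/4)x + 513/4

the result is g(x) = -(3/2)x^5 + (9/4)x^4 - (113/4)x^3 + 72x^2 - (555/4)x + 513/4


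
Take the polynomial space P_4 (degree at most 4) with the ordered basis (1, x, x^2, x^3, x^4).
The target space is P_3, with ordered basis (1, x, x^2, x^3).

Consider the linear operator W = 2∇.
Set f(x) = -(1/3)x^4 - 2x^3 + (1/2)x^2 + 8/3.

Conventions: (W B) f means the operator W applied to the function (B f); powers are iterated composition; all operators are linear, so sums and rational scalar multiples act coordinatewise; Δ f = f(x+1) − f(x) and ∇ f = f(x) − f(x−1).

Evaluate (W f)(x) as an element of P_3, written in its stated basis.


the result is g(x) = -(8/3)x^3 - 8x^2 + (34/3)x - 13/3

∇ f = -(4/3)x^3 - 4x^2 + (17/3)x - 13/6
(2∇) f = -(8/3)x^3 - 8x^2 + (34/3)x - 13/3


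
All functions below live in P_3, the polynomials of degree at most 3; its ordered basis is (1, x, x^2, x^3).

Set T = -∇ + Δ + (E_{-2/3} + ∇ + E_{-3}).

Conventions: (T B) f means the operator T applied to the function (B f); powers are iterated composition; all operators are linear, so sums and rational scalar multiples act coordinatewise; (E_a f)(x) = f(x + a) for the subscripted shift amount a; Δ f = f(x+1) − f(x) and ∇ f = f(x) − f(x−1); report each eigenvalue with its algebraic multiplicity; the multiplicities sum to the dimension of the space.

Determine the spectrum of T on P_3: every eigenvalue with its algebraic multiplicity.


λ = 2 (multiplicity 4)

image of 1: 2
image of x: 2x - 8/3
image of x^2: 2x^2 - (16/3)x + 94/9
image of x^3: 2x^3 - 8x^2 + (94/3)x - 710/27
the matrix is upper triangular; its diagonal is (2, 2, 2, 2)
for a triangular matrix the eigenvalues are the diagonal entries, with algebraic multiplicity their repetition count


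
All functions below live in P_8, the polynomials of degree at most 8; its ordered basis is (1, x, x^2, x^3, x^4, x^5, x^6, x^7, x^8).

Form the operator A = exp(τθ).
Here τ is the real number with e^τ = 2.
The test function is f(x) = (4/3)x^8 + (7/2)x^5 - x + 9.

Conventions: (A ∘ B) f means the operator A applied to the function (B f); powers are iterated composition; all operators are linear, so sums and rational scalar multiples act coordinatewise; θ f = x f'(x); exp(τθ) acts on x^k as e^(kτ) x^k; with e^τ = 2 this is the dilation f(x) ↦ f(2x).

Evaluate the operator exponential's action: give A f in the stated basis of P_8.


the image equals g(x) = (1024/3)x^8 + 112x^5 - 2x + 9

exp(τθ) x^k = e^(kτ) x^k; with e^τ = 2 this sends x^k to 2^k x^k
x ↦ 2 x
x^5 ↦ 32 x^5
x^8 ↦ 256 x^8
applying this coordinatewise to f: exp(τθ) f = (1024/3)x^8 + 112x^5 - 2x + 9


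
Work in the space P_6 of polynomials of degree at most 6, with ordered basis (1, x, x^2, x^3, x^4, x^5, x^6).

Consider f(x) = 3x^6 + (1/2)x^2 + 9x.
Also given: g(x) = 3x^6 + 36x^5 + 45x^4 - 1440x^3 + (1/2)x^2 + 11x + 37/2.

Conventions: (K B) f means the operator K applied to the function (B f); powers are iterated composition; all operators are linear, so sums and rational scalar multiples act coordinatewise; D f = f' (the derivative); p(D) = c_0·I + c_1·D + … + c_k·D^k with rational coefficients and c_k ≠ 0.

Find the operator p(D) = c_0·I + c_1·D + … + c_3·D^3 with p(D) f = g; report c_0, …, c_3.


D^0 f = 3x^6 + (1/2)x^2 + 9x
D^1 f = 18x^5 + x + 9
D^2 f = 90x^4 + 1
D^3 f = 360x^3
matching coefficients of g against c_0 f + c_1 Df + … from the top degree down determines the c_i
solution: c_0 = 1, c_1 = 2, c_2 = 1/2, c_3 = -4

c_0 = 1, c_1 = 2, c_2 = 1/2, c_3 = -4


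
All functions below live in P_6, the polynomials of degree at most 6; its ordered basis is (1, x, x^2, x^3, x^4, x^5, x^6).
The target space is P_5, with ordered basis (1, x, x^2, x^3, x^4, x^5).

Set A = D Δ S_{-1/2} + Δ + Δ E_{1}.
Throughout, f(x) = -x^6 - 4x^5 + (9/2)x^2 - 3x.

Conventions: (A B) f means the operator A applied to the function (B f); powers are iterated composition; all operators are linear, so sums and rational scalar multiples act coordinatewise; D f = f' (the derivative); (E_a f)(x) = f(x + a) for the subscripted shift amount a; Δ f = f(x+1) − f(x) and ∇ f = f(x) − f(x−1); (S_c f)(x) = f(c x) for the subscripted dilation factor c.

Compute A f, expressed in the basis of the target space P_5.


S_{-1/2} f = -(1/64)x^6 + (1/8)x^5 + (9/8)x^2 + (3/2)x
Δ S_{-1/2} f = -(3/32)x^5 + (25/64)x^4 + (15/16)x^3 + (65/64)x^2 + (89/32)x + 175/64
D Δ S_{-1/2} f = -(15/32)x^4 + (25/16)x^3 + (45/16)x^2 + (65/32)x + 89/32
Δ f = -6x^5 - 35x^4 - 60x^3 - 55x^2 - 17x - 7/2
E_{1} f = -x^6 - 10x^5 - 35x^4 - 60x^3 - (101/2)x^2 - 20x - 7/2
Δ E_{1} f = -6x^5 - 65x^4 - 260x^3 - 505x^2 - 477x - 353/2
(D Δ S_{-1/2} + Δ + Δ E_{1}) f = -12x^5 - (3215/32)x^4 - (5095/16)x^3 - (8915/16)x^2 - (15743/32)x - 5671/32

g(x) = -12x^5 - (3215/32)x^4 - (5095/16)x^3 - (8915/16)x^2 - (15743/32)x - 5671/32


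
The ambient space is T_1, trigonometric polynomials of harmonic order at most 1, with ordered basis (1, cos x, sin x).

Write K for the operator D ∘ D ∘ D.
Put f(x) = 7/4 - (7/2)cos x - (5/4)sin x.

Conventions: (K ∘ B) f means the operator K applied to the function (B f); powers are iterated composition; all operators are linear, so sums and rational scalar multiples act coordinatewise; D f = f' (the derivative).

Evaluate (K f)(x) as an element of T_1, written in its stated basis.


D f = -(5/4)cos x + (7/2)sin x
D D f = (7/2)cos x + (5/4)sin x
D D D f = (5/4)cos x - (7/2)sin x

the image equals g(x) = (5/4)cos x - (7/2)sin x


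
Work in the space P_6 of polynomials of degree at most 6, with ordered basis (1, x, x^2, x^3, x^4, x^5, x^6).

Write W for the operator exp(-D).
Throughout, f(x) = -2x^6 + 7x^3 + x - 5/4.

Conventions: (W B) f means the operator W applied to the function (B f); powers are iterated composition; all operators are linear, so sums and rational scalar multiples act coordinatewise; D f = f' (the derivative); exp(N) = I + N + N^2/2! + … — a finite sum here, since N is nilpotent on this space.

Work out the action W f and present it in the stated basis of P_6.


order-1 term: 12x^5 - 21x^2 - 1
order-2 term: -30x^4 + 21x
order-3 term: 40x^3 - 7
order-4 term: -30x^2
order-5 term: 12x
order-6 term: -2
the series for exp(-D) f terminates at order 6
exp(-D) f = -2x^6 + 12x^5 - 30x^4 + 47x^3 - 51x^2 + 34x - 45/4

the result is g(x) = -2x^6 + 12x^5 - 30x^4 + 47x^3 - 51x^2 + 34x - 45/4


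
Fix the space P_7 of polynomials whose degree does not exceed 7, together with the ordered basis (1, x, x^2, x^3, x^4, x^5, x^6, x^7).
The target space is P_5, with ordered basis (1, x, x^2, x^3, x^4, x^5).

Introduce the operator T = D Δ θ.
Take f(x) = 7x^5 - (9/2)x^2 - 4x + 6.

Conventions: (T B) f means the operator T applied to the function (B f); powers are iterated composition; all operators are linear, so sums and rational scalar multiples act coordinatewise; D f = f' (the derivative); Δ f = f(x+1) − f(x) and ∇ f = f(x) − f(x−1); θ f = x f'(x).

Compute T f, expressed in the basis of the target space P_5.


g(x) = 700x^3 + 1050x^2 + 700x + 157

θ f = 35x^5 - 9x^2 - 4x
Δ θ f = 175x^4 + 350x^3 + 350x^2 + 157x + 22
D Δ θ f = 700x^3 + 1050x^2 + 700x + 157


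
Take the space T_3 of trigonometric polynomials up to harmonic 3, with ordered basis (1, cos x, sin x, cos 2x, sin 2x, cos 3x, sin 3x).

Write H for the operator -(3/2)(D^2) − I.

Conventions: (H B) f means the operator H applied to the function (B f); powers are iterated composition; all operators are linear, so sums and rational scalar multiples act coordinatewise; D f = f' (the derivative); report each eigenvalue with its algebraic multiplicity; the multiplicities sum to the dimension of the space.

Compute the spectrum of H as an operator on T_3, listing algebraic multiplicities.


λ = -1 (multiplicity 1), λ = 1/2 (multiplicity 2), λ = 5 (multiplicity 2), λ = 25/2 (multiplicity 2)

image of 1: -1
image of cos x: (1/2)cos x
image of sin x: (1/2)sin x
image of cos 2x: 5cos 2x
image of sin 2x: 5sin 2x
image of cos 3x: (25/2)cos 3x
image of sin 3x: (25/2)sin 3x
the matrix is diagonal; its diagonal is (-1, 1/2, 1/2, 5, 5, 25/2, 25/2)
for a triangular matrix the eigenvalues are the diagonal entries, with algebraic multiplicity their repetition count


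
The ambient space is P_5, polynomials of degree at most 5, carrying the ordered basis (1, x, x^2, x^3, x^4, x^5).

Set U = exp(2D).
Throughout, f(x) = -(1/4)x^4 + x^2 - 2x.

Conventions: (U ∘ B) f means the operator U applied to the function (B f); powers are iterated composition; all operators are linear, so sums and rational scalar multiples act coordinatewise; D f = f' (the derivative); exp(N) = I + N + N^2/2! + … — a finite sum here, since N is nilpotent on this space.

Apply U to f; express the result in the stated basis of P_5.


order-1 term: -2x^3 + 4x - 4
order-2 term: -6x^2 + 4
order-3 term: -8x
order-4 term: -4
the series for exp(2D) f terminates at order 4
exp(2D) f = -(1/4)x^4 - 2x^3 - 5x^2 - 6x - 4

the image equals g(x) = -(1/4)x^4 - 2x^3 - 5x^2 - 6x - 4


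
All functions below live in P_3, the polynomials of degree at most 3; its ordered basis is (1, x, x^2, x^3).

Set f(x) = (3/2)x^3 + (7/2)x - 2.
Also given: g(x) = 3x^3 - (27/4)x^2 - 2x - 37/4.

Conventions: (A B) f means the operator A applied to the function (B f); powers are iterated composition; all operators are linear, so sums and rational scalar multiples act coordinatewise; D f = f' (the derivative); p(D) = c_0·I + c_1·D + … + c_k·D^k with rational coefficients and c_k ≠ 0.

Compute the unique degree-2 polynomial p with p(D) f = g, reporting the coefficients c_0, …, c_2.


D^0 f = (3/2)x^3 + (7/2)x - 2
D^1 f = (9/2)x^2 + 7/2
D^2 f = 9x
matching coefficients of g against c_0 f + c_1 Df + … from the top degree down determines the c_i
solution: c_0 = 2, c_1 = -3/2, c_2 = -1

p(D) = 2·I − (3/2)·D − D^2, i.e. c_0 = 2, c_1 = -3/2, c_2 = -1


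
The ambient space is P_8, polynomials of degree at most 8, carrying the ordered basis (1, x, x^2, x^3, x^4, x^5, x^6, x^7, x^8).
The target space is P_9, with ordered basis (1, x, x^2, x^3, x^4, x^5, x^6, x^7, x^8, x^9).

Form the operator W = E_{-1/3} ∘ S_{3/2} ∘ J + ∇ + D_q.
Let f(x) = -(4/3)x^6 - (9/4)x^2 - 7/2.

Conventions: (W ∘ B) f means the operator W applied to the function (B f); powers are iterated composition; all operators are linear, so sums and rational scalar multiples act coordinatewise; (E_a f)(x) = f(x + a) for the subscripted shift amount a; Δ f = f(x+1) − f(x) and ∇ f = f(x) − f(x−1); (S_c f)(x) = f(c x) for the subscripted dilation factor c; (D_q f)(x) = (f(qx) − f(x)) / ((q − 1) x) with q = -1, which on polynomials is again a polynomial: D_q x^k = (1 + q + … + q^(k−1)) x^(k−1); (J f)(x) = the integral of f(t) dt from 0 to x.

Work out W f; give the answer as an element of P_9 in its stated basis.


J f = -(4/21)x^7 - (3/4)x^3 - (7/2)x
S_{3/2} J f = -(729/224)x^7 - (81/32)x^3 - (21/4)x
E_{-1/3} S_{3/2} J f = -(729/224)x^7 + (243/32)x^6 - (243/32)x^5 + (135/32)x^4 - (63/16)x^3 + (45/16)x^2 - (49/8)x + 155/84
∇ f = -8x^5 + 20x^4 - (80/3)x^3 + 20x^2 - (25/2)x + 43/12
D_q f = 0
(E_{-1/3} ∘ S_{3/2} ∘ J + ∇ + D_q) f = -(729/224)x^7 + (243/32)x^6 - (499/32)x^5 + (775/32)x^4 - (1469/48)x^3 + (365/16)x^2 - (149/8)x + 38/7

the result is g(x) = -(729/224)x^7 + (243/32)x^6 - (499/32)x^5 + (775/32)x^4 - (1469/48)x^3 + (365/16)x^2 - (149/8)x + 38/7


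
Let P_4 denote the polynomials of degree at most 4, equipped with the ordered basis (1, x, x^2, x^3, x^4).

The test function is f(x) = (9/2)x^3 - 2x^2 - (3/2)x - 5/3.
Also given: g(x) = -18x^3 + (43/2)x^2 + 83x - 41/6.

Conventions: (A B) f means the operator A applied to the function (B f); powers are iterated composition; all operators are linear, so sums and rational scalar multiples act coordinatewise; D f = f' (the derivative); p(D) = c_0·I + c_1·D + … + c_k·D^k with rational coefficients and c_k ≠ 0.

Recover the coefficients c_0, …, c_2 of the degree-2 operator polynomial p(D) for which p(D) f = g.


c_0 = -4, c_1 = 1, c_2 = 3

D^0 f = (9/2)x^3 - 2x^2 - (3/2)x - 5/3
D^1 f = (27/2)x^2 - 4x - 3/2
D^2 f = 27x - 4
matching coefficients of g against c_0 f + c_1 Df + … from the top degree down determines the c_i
solution: c_0 = -4, c_1 = 1, c_2 = 3


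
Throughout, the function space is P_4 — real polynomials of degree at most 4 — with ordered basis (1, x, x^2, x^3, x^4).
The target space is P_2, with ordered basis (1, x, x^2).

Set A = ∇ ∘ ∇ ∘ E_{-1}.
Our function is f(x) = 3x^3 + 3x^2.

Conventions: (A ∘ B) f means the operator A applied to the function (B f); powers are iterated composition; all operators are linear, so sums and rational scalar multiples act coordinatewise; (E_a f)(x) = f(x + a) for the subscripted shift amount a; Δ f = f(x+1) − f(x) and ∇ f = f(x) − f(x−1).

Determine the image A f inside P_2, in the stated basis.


E_{-1} f = 3x^3 - 6x^2 + 3x
∇ E_{-1} f = 9x^2 - 21x + 12
∇ ∇ E_{-1} f = 18x - 30

the image equals g(x) = 18x - 30


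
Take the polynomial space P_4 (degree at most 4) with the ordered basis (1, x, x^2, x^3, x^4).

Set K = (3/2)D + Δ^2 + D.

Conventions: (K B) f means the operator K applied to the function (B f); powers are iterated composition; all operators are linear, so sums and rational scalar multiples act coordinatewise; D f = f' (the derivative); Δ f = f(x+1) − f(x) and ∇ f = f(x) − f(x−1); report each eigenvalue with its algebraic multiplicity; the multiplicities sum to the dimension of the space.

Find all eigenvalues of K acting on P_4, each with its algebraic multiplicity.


image of 1: 0
image of x: 5/2
image of x^2: 5x + 2
image of x^3: (15/2)x^2 + 6x + 6
image of x^4: 10x^3 + 12x^2 + 24x + 14
the matrix is upper triangular; its diagonal is (0, 0, 0, 0, 0)
for a triangular matrix the eigenvalues are the diagonal entries, with algebraic multiplicity their repetition count

λ = 0 (multiplicity 5)


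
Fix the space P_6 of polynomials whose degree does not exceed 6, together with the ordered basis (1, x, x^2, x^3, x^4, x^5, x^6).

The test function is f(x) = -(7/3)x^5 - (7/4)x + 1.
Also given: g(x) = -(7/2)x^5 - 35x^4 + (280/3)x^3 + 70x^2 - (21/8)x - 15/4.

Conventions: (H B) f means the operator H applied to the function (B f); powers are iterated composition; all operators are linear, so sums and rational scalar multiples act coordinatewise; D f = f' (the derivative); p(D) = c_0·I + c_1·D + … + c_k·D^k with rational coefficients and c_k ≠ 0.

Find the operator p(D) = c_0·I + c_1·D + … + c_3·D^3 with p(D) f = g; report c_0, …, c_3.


D^0 f = -(7/3)x^5 - (7/4)x + 1
D^1 f = -(35/3)x^4 - 7/4
D^2 f = -(140/3)x^3
D^3 f = -140x^2
matching coefficients of g against c_0 f + c_1 Df + … from the top degree down determines the c_i
solution: c_0 = 3/2, c_1 = 3, c_2 = -2, c_3 = -1/2

c_0 = 3/2, c_1 = 3, c_2 = -2, c_3 = -1/2


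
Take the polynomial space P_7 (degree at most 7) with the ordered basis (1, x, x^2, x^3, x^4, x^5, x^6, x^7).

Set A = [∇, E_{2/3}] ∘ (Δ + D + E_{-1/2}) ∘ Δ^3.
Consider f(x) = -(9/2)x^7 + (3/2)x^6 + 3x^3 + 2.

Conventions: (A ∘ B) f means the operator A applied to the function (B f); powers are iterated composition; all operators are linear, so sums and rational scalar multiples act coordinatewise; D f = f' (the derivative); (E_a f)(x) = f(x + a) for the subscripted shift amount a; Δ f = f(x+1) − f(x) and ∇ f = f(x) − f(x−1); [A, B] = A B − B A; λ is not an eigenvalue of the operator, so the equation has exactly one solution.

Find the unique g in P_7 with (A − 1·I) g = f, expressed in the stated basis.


the image equals g(x) = (9/2)x^7 - (3/2)x^6 - 3x^3 - 2

write g with unknown coordinates in the stated basis and equate coefficients in (A − 1·I) g = f
solving from the highest basis element down gives g = (9/2)x^7 - (3/2)x^6 - 3x^3 - 2
check: A g = 0
so A g − 1·g = -(9/2)x^7 + (3/2)x^6 + 3x^3 + 2 = f ✓


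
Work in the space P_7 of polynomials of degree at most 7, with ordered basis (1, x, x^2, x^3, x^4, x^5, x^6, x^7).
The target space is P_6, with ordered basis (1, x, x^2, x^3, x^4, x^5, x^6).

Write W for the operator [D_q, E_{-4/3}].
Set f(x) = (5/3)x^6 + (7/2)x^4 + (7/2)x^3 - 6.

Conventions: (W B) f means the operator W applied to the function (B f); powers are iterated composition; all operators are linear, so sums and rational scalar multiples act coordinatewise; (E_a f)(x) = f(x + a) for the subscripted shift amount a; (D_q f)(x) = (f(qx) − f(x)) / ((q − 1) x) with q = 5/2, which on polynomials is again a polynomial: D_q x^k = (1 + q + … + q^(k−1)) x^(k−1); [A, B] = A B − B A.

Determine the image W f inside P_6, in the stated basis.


E_{-4/3} f = (5/3)x^6 - (40/3)x^5 + (863/18)x^4 - (15257/162)x^3 + (8290/81)x^2 - (13768/243)x + 13406/2187
D_q E_{-4/3} f = (8645/32)x^5 - (5155/6)x^4 + (175189/144)x^3 - (198341/216)x^2 + (29015/81)x - 13768/243
D_q f = (8645/32)x^5 + (1421/16)x^3 + (273/8)x^2
E_{-4/3} D_q f = (8645/32)x^5 - (43225/24)x^4 + (704389/144)x^3 - (1452563/216)x^2 + (376796/81)x - 313054/243
[D_q, E_{-4/3}] f = (7535/8)x^4 - 3675x^3 + (69679/12)x^2 - (115927/27)x + 33254/27

the result is g(x) = (7535/8)x^4 - 3675x^3 + (69679/12)x^2 - (115927/27)x + 33254/27


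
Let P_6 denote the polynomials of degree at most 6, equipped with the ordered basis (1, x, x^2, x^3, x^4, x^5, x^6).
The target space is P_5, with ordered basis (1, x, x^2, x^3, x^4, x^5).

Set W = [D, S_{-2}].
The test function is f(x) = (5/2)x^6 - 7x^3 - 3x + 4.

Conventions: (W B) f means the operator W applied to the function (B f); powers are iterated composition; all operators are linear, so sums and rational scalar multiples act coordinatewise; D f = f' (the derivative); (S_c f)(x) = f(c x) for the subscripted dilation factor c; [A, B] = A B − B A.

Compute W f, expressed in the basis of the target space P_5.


S_{-2} f = 160x^6 + 56x^3 + 6x + 4
D S_{-2} f = 960x^5 + 168x^2 + 6
D f = 15x^5 - 21x^2 - 3
S_{-2} D f = -480x^5 - 84x^2 - 3
[D, S_{-2}] f = 1440x^5 + 252x^2 + 9

g(x) = 1440x^5 + 252x^2 + 9


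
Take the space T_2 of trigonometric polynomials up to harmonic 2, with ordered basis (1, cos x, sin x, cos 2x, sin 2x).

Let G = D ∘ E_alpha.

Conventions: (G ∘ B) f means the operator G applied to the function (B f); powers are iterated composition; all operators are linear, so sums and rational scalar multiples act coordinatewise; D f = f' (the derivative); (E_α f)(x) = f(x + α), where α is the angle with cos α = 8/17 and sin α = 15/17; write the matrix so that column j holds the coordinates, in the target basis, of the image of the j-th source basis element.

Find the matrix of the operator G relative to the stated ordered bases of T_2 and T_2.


image of 1: 0
image of cos x: -(15/17)cos x - (8/17)sin x
image of sin x: (8/17)cos x - (15/17)sin x
image of cos 2x: -(480/289)cos 2x + (322/289)sin 2x
image of sin 2x: -(322/289)cos 2x - (480/289)sin 2x
each image's coordinates form column j of the matrix

the matrix is [[0, 0, 0, 0, 0]; [0, -15/17, 8/17, 0, 0]; [0, -8/17, -15/17, 0, 0]; [0, 0, 0, -480/289, -322/289]; [0, 0, 0, 322/289, -480/289]] (rows listed top to bottom)


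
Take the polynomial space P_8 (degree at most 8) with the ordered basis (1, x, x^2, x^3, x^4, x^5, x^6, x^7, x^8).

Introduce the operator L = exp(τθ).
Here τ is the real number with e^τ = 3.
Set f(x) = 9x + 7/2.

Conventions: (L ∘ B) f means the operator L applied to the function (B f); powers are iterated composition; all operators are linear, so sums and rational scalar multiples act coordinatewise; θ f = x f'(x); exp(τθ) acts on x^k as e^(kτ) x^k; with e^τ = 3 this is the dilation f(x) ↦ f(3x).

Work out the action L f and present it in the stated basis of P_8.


the result is g(x) = 27x + 7/2

exp(τθ) x^k = e^(kτ) x^k; with e^τ = 3 this sends x^k to 3^k x^k
x ↦ 3 x
applying this coordinatewise to f: exp(τθ) f = 27x + 7/2


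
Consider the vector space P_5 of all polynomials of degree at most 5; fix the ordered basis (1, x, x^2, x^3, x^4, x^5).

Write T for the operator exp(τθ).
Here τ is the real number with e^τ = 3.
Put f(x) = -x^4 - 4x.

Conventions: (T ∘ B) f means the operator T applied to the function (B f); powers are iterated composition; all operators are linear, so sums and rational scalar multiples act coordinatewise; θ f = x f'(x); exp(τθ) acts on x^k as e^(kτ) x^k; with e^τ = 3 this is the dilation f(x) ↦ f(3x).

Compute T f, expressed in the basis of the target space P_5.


g(x) = -81x^4 - 12x

exp(τθ) x^k = e^(kτ) x^k; with e^τ = 3 this sends x^k to 3^k x^k
x ↦ 3 x
x^4 ↦ 81 x^4
applying this coordinatewise to f: exp(τθ) f = -81x^4 - 12x


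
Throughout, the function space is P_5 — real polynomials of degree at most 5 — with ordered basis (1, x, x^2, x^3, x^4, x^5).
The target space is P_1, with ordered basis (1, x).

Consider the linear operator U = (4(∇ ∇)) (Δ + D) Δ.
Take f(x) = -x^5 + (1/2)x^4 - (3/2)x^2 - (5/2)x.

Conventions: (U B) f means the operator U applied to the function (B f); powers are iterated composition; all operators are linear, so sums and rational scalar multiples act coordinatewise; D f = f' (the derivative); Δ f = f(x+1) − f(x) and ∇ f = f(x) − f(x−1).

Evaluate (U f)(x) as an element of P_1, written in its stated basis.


Δ f = -5x^4 - 8x^3 - 7x^2 - 6x - 9/2
Δ Δ f = -20x^3 - 54x^2 - 58x - 26
D Δ f = -20x^3 - 24x^2 - 14x - 6
(Δ + D) Δ f = -40x^3 - 78x^2 - 72x - 32
∇ ((Δ + D) Δ) f = -120x^2 - 36x - 34
∇ ∇ ((Δ + D) Δ) f = -240x + 84
(4(∇ ∇)) ((Δ + D) Δ) f = -960x + 336

the image equals g(x) = -960x + 336


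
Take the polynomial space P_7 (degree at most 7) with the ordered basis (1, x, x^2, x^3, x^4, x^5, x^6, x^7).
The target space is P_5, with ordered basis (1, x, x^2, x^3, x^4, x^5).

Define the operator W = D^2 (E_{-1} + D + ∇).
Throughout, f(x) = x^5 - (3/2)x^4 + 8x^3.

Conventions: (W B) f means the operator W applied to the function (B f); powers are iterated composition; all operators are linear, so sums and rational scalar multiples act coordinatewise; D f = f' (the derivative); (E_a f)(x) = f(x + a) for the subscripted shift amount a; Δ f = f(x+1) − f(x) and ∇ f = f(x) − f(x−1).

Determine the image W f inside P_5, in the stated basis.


the image equals g(x) = 20x^3 + 42x^2 + 12x + 48

E_{-1} f = x^5 - (13/2)x^4 + 24x^3 - 43x^2 + 35x - 21/2
D f = 5x^4 - 6x^3 + 24x^2
∇ f = 5x^4 - 16x^3 + 43x^2 - 35x + 21/2
(E_{-1} + D + ∇) f = x^5 + (7/2)x^4 + 2x^3 + 24x^2
D (E_{-1} + D + ∇) f = 5x^4 + 14x^3 + 6x^2 + 48x
D D (E_{-1} + D + ∇) f = 20x^3 + 42x^2 + 12x + 48


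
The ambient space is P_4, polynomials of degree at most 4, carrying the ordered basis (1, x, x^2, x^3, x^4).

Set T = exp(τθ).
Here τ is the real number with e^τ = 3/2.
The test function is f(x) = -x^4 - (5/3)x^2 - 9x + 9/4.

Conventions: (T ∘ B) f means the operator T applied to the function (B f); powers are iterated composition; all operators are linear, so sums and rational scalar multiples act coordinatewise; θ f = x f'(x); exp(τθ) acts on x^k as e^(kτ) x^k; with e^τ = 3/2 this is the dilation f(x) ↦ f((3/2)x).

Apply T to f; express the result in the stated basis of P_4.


the image equals g(x) = -(81/16)x^4 - (15/4)x^2 - (27/2)x + 9/4

exp(τθ) x^k = e^(kτ) x^k; with e^τ = 3/2 this sends x^k to (3/2)^k x^k
x ↦ 3/2 x
x^2 ↦ 9/4 x^2
x^4 ↦ 81/16 x^4
applying this coordinatewise to f: exp(τθ) f = -(81/16)x^4 - (15/4)x^2 - (27/2)x + 9/4


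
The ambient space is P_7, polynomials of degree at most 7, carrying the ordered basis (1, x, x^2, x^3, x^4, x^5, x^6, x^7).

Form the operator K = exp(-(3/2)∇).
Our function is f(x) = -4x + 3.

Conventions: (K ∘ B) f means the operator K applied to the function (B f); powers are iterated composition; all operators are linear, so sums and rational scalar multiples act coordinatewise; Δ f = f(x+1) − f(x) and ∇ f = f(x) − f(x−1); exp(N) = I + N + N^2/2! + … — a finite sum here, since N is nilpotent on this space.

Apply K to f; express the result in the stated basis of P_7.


order-1 term: 6
the series for exp(-(3/2)∇) f terminates at order 1
exp(-(3/2)∇) f = -4x + 9

the image equals g(x) = -4x + 9


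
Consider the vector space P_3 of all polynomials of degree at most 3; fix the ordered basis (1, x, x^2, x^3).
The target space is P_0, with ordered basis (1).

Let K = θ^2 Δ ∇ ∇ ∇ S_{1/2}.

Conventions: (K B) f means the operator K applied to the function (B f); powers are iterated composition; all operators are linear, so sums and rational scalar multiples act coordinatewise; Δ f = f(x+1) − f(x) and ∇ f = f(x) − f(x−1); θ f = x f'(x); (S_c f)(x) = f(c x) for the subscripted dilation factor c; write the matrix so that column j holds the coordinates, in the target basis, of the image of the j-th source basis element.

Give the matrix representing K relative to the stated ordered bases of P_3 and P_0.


the matrix is [[0, 0, 0, 0]] (rows listed top to bottom)

image of 1: 0
image of x: 0
image of x^2: 0
image of x^3: 0
each image's coordinates form column j of the matrix


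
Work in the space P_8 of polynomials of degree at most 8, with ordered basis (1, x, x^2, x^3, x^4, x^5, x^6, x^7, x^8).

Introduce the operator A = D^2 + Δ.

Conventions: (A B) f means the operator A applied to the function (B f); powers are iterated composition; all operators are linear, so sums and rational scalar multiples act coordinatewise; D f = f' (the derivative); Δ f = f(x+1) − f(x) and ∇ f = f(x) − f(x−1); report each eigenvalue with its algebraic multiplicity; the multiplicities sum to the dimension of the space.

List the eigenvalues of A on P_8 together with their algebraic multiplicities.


λ = 0 (multiplicity 9)

image of 1: 0
image of x: 1
image of x^2: 2x + 3
image of x^3: 3x^2 + 9x + 1
image of x^4: 4x^3 + 18x^2 + 4x + 1
image of x^5: 5x^4 + 30x^3 + 10x^2 + 5x + 1
image of x^6: 6x^5 + 45x^4 + 20x^3 + 15x^2 + 6x + 1
image of x^7: 7x^6 + 63x^5 + 35x^4 + 35x^3 + 21x^2 + 7x + 1
image of x^8: 8x^7 + 84x^6 + 56x^5 + 70x^4 + 56x^3 + 28x^2 + 8x + 1
the matrix is upper triangular; its diagonal is (0, 0, 0, 0, 0, 0, 0, 0, 0)
for a triangular matrix the eigenvalues are the diagonal entries, with algebraic multiplicity their repetition count


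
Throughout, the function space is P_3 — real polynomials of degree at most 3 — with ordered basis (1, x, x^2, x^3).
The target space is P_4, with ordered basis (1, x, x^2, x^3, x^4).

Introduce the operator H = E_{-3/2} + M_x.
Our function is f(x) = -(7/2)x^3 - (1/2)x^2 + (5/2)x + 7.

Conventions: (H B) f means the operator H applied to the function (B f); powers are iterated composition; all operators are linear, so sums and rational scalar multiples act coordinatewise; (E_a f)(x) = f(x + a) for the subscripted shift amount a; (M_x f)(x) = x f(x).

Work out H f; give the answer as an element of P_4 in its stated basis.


the image equals g(x) = -(7/2)x^4 - 4x^3 + (71/4)x^2 - (101/8)x + 223/16

E_{-3/2} f = -(7/2)x^3 + (61/4)x^2 - (157/8)x + 223/16
M_x f = -(7/2)x^4 - (1/2)x^3 + (5/2)x^2 + 7x
(E_{-3/2} + M_x) f = -(7/2)x^4 - 4x^3 + (71/4)x^2 - (101/8)x + 223/16


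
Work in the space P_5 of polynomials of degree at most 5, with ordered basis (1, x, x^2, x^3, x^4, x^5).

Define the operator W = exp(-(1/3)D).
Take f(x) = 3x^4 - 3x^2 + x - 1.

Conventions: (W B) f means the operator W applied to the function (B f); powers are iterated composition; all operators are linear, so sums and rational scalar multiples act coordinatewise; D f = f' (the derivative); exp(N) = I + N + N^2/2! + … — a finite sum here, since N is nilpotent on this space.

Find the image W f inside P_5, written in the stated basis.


order-1 term: -4x^3 + 2x - 1/3
order-2 term: 2x^2 - 1/3
order-3 term: -(4/9)x
order-4 term: 1/27
the series for exp(-(1/3)D) f terminates at order 4
exp(-(1/3)D) f = 3x^4 - 4x^3 - x^2 + (23/9)x - 44/27

g(x) = 3x^4 - 4x^3 - x^2 + (23/9)x - 44/27


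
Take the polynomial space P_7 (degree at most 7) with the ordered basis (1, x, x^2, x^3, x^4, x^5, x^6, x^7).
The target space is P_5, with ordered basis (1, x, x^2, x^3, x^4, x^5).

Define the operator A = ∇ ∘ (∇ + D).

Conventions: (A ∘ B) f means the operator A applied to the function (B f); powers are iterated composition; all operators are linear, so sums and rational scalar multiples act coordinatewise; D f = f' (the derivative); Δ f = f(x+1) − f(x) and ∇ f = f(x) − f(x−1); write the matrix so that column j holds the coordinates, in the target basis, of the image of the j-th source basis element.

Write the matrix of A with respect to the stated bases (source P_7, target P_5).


the matrix is [[0, 0, 4, -9, 18, -35, 68, -133]; [0, 0, 0, 12, -36, 90, -210, 476]; [0, 0, 0, 0, 24, -90, 270, -735]; [0, 0, 0, 0, 0, 40, -180, 630]; [0, 0, 0, 0, 0, 0, 60, -315]; [0, 0, 0, 0, 0, 0, 0, 84]] (rows listed top to bottom)

image of 1: 0
image of x: 0
image of x^2: 4
image of x^3: 12x - 9
image of x^4: 24x^2 - 36x + 18
image of x^5: 40x^3 - 90x^2 + 90x - 35
image of x^6: 60x^4 - 180x^3 + 270x^2 - 210x + 68
image of x^7: 84x^5 - 315x^4 + 630x^3 - 735x^2 + 476x - 133
each image's coordinates form column j of the matrix
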